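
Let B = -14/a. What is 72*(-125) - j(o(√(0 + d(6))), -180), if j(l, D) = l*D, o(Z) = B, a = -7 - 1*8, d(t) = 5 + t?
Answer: -8832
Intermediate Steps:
a = -15 (a = -7 - 8 = -15)
B = 14/15 (B = -14/(-15) = -14*(-1/15) = 14/15 ≈ 0.93333)
o(Z) = 14/15
j(l, D) = D*l
72*(-125) - j(o(√(0 + d(6))), -180) = 72*(-125) - (-180)*14/15 = -9000 - 1*(-168) = -9000 + 168 = -8832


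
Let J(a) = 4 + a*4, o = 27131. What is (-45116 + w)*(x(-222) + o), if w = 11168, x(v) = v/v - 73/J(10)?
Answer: -10131228945/11 ≈ -9.2102e+8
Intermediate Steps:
J(a) = 4 + 4*a
x(v) = -29/44 (x(v) = v/v - 73/(4 + 4*10) = 1 - 73/(4 + 40) = 1 - 73/44 = -29/44)
(-45116 + w)*(x(-222) + o) = (-45116 + 11168)*(-29/44 + 27131) = -33948*1193735/44 = -10131228945/11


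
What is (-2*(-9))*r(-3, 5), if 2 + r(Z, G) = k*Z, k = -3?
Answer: 126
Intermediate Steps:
r(Z, G) = -2 - 3*Z
(-2*(-9))*r(-3, 5) = (-2*(-9))*(-2 - 3*(-3)) = 18*(-2 + 9) = 18*7 = 126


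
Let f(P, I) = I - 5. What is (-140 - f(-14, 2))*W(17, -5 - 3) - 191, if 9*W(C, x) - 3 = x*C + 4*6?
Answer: 13214/9 ≈ 1468.2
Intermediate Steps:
W(C, x) = 3 + C*x/9 (W(C, x) = 1/3 + (x*C + 4*6)/9 = 1/3 + (C*x + 24)/9 = 1/3 + (24 + C*x)/9 = 1/3 + (8/3 + C*x/9) = 3 + C*x/9)
f(P, I) = -5 + I
(-140 - f(-14, 2))*W(17, -5 - 3) - 191 = (-140 - (-5 + 2))*(3 + (1/9)*17*(-5 - 3)) - 191 = (-140 - 1*(-3))*(3 + (1/9)*17*(-8)) - 191 = (-140 + 3)*(3 - 136/9) - 191 = -137*(-109/9) - 191 = 14933/9 - 191 = 13214/9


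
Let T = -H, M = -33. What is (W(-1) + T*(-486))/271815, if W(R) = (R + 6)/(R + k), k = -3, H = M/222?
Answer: -10877/40228620 ≈ -0.00027038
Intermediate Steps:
H = -11/74 (H = -33/222 = -33*1/222 = -11/74 ≈ -0.14865)
T = 11/74 (T = -1*(-11/74) = 11/74 ≈ 0.14865)
W(R) = (6 + R)/(-3 + R) (W(R) = (R + 6)/(R - 3) = (6 + R)/(-3 + R))
(W(-1) + T*(-486))/271815 = ((6 - 1)/(-3 - 1) + (11/74)*(-486))/271815 = (5/(-4) - 2673/37)*(1/271815) = (-1/4*5 - 2673/37)*(1/271815) = (-5/4 - 2673/37)*(1/271815) = -10877/148*1/271815 = -10877/40228620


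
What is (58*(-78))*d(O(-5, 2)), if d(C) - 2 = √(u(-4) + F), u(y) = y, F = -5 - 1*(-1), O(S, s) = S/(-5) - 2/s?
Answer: -9048 - 9048*I*√2 ≈ -9048.0 - 12796.0*I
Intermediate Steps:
O(S, s) = -2/s - S/5 (O(S, s) = S*(-⅕) - 2/s = -S/5 - 2/s = -2/s - S/5)
F = -4 (F = -5 + 1 = -4)
d(C) = 2 + 2*I*√2 (d(C) = 2 + √(-4 - 4) = 2 + √(-8) = 2 + 2*I*√2)
(58*(-78))*d(O(-5, 2)) = (58*(-78))*(2 + 2*I*√2) = -4524*(2 + 2*I*√2) = -9048 - 9048*I*√2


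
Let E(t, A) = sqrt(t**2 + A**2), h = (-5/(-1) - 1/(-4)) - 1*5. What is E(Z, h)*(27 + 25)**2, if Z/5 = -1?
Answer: 676*sqrt(401) ≈ 13537.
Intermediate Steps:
Z = -5 (Z = 5*(-1) = -5)
h = 1/4 (h = (-5*(-1) - 1*(-1/4)) - 5 = (5 + 1/4) - 5 = 21/4 - 5 = 1/4 ≈ 0.25000)
E(t, A) = sqrt(A**2 + t**2)
E(Z, h)*(27 + 25)**2 = sqrt((1/4)**2 + (-5)**2)*(27 + 25)**2 = sqrt(1/16 + 25)*52**2 = sqrt(401/16)*2704 = (sqrt(401)/4)*2704 = 676*sqrt(401)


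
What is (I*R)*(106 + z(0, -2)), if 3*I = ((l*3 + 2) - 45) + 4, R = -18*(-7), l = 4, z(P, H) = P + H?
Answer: -117936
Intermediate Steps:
z(P, H) = H + P
R = 126
I = -9 (I = (((4*3 + 2) - 45) + 4)/3 = (((12 + 2) - 45) + 4)/3 = ((14 - 45) + 4)/3 = (-31 + 4)/3 = (⅓)*(-27) = -9)
(I*R)*(106 + z(0, -2)) = (-9*126)*(106 + (-2 + 0)) = -1134*(106 - 2) = -1134*104 = -117936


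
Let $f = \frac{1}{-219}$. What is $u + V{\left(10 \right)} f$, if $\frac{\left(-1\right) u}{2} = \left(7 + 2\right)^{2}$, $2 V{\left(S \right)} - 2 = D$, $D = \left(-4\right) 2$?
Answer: $- \frac{11825}{73} \approx -161.99$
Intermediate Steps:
$D = -8$
$V{\left(S \right)} = -3$ ($V{\left(S \right)} = 1 + \frac{1}{2} \left(-8\right) = 1 - 4 = -3$)
$f = - \frac{1}{219} \approx -0.0045662$
$u = -162$ ($u = - 2 \left(7 + 2\right)^{2} = - 2 \cdot 9^{2} = \left(-2\right) 81 = -162$)
$u + V{\left(10 \right)} f = -162 - - \frac{1}{73} = -162 + \frac{1}{73} = - \frac{11825}{73}$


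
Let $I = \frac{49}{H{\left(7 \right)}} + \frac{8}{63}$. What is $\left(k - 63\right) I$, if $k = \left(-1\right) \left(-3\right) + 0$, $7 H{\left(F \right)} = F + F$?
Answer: $- \frac{31030}{21} \approx -1477.6$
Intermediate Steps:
$H{\left(F \right)} = \frac{2 F}{7}$ ($H{\left(F \right)} = \frac{F + F}{7} = \frac{2 F}{7}$)
$I = \frac{3103}{126}$ ($I = \frac{49}{\frac{2}{7} \cdot 7} + \frac{8}{63} = \frac{49}{2} + 8 \cdot \frac{1}{63} = 49 \cdot \frac{1}{2} + \frac{8}{63} = \frac{49}{2} + \frac{8}{63} = \frac{3103}{126} \approx 24.627$)
$k = 3$ ($k = 3 + 0 = 3$)
$\left(k - 63\right) I = \left(3 - 63\right) \frac{3103}{126} = \left(-60\right) \frac{3103}{126} = - \frac{31030}{21}$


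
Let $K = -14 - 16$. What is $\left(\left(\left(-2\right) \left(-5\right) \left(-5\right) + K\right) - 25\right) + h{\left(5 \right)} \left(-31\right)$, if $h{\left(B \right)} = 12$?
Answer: $-477$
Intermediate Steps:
$K = -30$
$\left(\left(\left(-2\right) \left(-5\right) \left(-5\right) + K\right) - 25\right) + h{\left(5 \right)} \left(-31\right) = \left(\left(\left(-2\right) \left(-5\right) \left(-5\right) - 30\right) - 25\right) + 12 \left(-31\right) = \left(\left(10 \left(-5\right) - 30\right) - 25\right) - 372 = \left(\left(-50 - 30\right) - 25\right) - 372 = \left(-80 - 25\right) - 372 = -105 - 372 = -477$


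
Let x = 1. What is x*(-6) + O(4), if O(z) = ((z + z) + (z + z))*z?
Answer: 58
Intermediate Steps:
O(z) = 4*z**2 (O(z) = (2*z + 2*z)*z = (4*z)*z = 4*z**2)
x*(-6) + O(4) = 1*(-6) + 4*4**2 = -6 + 4*16 = -6 + 64 = 58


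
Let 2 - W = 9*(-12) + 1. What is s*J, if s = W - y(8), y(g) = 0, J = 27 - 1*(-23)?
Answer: 5450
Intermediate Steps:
J = 50 (J = 27 + 23 = 50)
W = 109 (W = 2 - (9*(-12) + 1) = 2 - (-108 + 1) = 2 - 1*(-107) = 2 + 107 = 109)
s = 109 (s = 109 - 1*0 = 109 + 0 = 109)
s*J = 109*50 = 5450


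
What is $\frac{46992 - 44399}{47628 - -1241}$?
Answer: $\frac{2593}{48869} \approx 0.05306$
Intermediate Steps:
$\frac{46992 - 44399}{47628 - -1241} = \frac{2593}{47628 + \left(-22503 + 23744\right)} = \frac{2593}{47628 + 1241} = \frac{2593}{48869}$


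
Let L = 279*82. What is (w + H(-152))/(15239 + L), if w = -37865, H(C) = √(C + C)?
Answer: -37865/38117 + 4*I*√19/38117 ≈ -0.99339 + 0.00045742*I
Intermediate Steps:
H(C) = √2*√C (H(C) = √(2*C) = √2*√C)
L = 22878
(w + H(-152))/(15239 + L) = (-37865 + √2*√(-152))/(15239 + 22878) = (-37865 + √2*(2*I*√38))/38117 = (-37865 + 4*I*√19)*(1/38117) = -37865/38117 + 4*I*√19/38117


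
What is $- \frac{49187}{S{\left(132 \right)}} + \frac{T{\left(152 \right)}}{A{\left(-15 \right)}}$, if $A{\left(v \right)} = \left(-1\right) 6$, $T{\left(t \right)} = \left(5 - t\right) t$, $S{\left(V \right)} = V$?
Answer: $\frac{442381}{132} \approx 3351.4$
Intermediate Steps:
$T{\left(t \right)} = t \left(5 - t\right)$
$A{\left(v \right)} = -6$
$- \frac{49187}{S{\left(132 \right)}} + \frac{T{\left(152 \right)}}{A{\left(-15 \right)}} = - \frac{49187}{132} + \frac{152 \left(5 - 152\right)}{-6} = \left(-49187\right) \frac{1}{132} + 152 \left(5 - 152\right) \left(- \frac{1}{6}\right) = - \frac{49187}{132} + 152 \left(-147\right) \left(- \frac{1}{6}\right) = - \frac{49187}{132} - -3724 = - \frac{49187}{132} + 3724 = \frac{442381}{132}$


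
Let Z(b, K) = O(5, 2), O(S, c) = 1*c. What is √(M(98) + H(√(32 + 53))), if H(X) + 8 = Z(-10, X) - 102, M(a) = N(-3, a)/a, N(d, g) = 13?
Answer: 31*I*√22/14 ≈ 10.386*I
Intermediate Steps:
O(S, c) = c
M(a) = 13/a
Z(b, K) = 2
H(X) = -108 (H(X) = -8 + (2 - 102) = -8 - 100 = -108)
√(M(98) + H(√(32 + 53))) = √(13/98 - 108) = √(-10571/98) = 31*I*√22/14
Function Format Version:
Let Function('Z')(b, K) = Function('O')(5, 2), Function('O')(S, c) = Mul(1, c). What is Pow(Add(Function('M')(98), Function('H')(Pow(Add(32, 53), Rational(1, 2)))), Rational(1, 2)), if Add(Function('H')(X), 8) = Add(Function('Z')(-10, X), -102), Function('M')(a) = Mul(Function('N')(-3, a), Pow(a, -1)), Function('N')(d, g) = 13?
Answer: Mul(Rational(31, 14), I, Pow(22, Rational(1, 2))) ≈ Mul(10.386, I)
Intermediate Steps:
Function('O')(S, c) = c
Function('M')(a) = Mul(13, Pow(a, -1))
Function('Z')(b, K) = 2
Function('H')(X) = -108 (Function('H')(X) = Add(-8, Add(2, -102)) = Add(-8, -100) = -108)
Pow(Add(Function('M')(98), Function('H')(Pow(Add(32, 53), Rational(1, 2)))), Rational(1, 2)) = Pow(Add(Mul(13, Pow(98, -1)), -108), Rational(1, 2)) = Pow(Add(Mul(13, Rational(1, 98)), -108), Rational(1, 2)) = Pow(Add(Rational(13, 98), -108), Rational(1, 2)) = Pow(Rational(-10571, 98), Rational(1, 2)) = Mul(Rational(31, 14), I, Pow(22, Rational(1, 2)))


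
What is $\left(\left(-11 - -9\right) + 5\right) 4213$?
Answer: $12639$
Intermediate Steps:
$\left(\left(-11 - -9\right) + 5\right) 4213 = \left(\left(-11 + 9\right) + 5\right) 4213 = \left(-2 + 5\right) 4213 = 3 \cdot 4213 = 12639$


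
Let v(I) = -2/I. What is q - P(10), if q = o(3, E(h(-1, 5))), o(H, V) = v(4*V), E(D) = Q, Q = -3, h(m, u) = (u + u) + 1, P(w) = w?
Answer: -59/6 ≈ -9.8333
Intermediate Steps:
h(m, u) = 1 + 2*u (h(m, u) = 2*u + 1 = 1 + 2*u)
E(D) = -3
o(H, V) = -1/(2*V) (o(H, V) = -2*1/(4*V) = -1/(2*V))
q = ⅙ (q = -½/(-3) = -½*(-⅓) = ⅙ ≈ 0.16667)
q - P(10) = ⅙ - 1*10 = ⅙ - 10 = -59/6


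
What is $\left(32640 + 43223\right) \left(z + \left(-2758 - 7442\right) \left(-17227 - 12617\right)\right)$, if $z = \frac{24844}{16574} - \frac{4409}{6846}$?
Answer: $\frac{1310151296074096715627}{56732802} \approx 2.3093 \cdot 10^{13}$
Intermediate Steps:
$z = \frac{48503629}{56732802}$ ($z = 24844 \cdot \frac{1}{16574} - \frac{4409}{6846} = \frac{12422}{8287} - \frac{4409}{6846} = \frac{48503629}{56732802} \approx 0.85495$)
$\left(32640 + 43223\right) \left(z + \left(-2758 - 7442\right) \left(-17227 - 12617\right)\right) = \left(32640 + 43223\right) \left(\frac{48503629}{56732802} + \left(-2758 - 7442\right) \left(-17227 - 12617\right)\right) = 75863 \left(\frac{48503629}{56732802} - -304408800\right) = 75863 \left(\frac{48503629}{56732802} + 304408800\right) = 75863 \cdot \frac{17269964225961229}{56732802} = \frac{1310151296074096715627}{56732802}$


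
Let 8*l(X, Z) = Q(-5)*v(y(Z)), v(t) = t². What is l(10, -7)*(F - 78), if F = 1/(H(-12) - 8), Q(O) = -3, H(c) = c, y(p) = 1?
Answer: 4683/160 ≈ 29.269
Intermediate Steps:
F = -1/20 (F = 1/(-12 - 8) = 1/(-20) = -1/20 ≈ -0.050000)
l(X, Z) = -3/8 (l(X, Z) = (-3*1²)/8 = (-3*1)/8 = (⅛)*(-3) = -3/8)
l(10, -7)*(F - 78) = -3*(-1/20 - 78)/8 = -3/8*(-1561/20) = 4683/160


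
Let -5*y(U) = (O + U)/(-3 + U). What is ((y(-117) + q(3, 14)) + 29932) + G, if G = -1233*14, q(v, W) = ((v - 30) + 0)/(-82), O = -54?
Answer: 103894363/8200 ≈ 12670.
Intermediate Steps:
q(v, W) = 15/41 - v/82 (q(v, W) = ((-30 + v) + 0)*(-1/82) = (-30 + v)*(-1/82) = 15/41 - v/82)
G = -17262
y(U) = -(-54 + U)/(5*(-3 + U))
((y(-117) + q(3, 14)) + 29932) + G = (((54 - 1*(-117))/(5*(-3 - 117)) + (15/41 - 1/82*3)) + 29932) - 17262 = (((1/5)*(54 + 117)/(-120) + (15/41 - 3/82)) + 29932) - 17262 = (((1/5)*(-1/120)*171 + 27/82) + 29932) - 17262 = ((-57/200 + 27/82) + 29932) - 17262 = (363/8200 + 29932) - 17262 = 245442763/8200 - 17262 = 103894363/8200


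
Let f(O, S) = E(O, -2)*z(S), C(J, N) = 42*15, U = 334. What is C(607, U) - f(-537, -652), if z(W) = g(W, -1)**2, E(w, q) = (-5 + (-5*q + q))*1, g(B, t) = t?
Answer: 627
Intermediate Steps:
C(J, N) = 630
E(w, q) = -5 - 4*q (E(w, q) = (-5 - 4*q)*1 = -5 - 4*q)
z(W) = 1 (z(W) = (-1)**2 = 1)
f(O, S) = 3 (f(O, S) = (-5 - 4*(-2))*1 = (-5 + 8)*1 = 3*1 = 3)
C(607, U) - f(-537, -652) = 630 - 1*3 = 630 - 3 = 627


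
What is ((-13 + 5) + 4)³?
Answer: -64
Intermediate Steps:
((-13 + 5) + 4)³ = (-8 + 4)³ = (-4)³ = -64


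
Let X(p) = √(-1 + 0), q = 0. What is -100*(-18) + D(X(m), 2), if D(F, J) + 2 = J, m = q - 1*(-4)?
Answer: 1800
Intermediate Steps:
m = 4 (m = 0 - 1*(-4) = 0 + 4 = 4)
X(p) = I (X(p) = √(-1) = I)
D(F, J) = -2 + J
-100*(-18) + D(X(m), 2) = -100*(-18) + (-2 + 2) = 1800 + 0 = 1800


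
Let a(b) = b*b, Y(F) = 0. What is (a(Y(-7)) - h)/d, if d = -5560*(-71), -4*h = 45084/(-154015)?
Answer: -11271/60798961400 ≈ -1.8538e-7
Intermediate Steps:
a(b) = b**2
h = 11271/154015 (h = -11271/(-154015) = -11271*(-1)/154015 = -1/4*(-45084/154015) = 11271/154015 ≈ 0.073181)
d = 394760
(a(Y(-7)) - h)/d = (0**2 - 1*11271/154015)/394760 = (0 - 11271/154015)*(1/394760) = -11271/154015*1/394760 = -11271/60798961400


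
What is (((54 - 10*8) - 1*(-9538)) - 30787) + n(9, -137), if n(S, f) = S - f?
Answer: -21129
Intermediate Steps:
(((54 - 10*8) - 1*(-9538)) - 30787) + n(9, -137) = (((54 - 10*8) - 1*(-9538)) - 30787) + (9 - 1*(-137)) = (((54 - 80) + 9538) - 30787) + (9 + 137) = ((-26 + 9538) - 30787) + 146 = (9512 - 30787) + 146 = -21275 + 146 = -21129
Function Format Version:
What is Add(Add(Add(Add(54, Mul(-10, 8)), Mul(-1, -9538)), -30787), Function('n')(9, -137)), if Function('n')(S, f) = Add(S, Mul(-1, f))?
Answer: -21129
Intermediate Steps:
Add(Add(Add(Add(54, Mul(-10, 8)), Mul(-1, -9538)), -30787), Function('n')(9, -137)) = Add(Add(Add(Add(54, Mul(-10, 8)), Mul(-1, -9538)), -30787), Add(9, Mul(-1, -137))) = Add(Add(Add(Add(54, -80), 9538), -30787), Add(9, 137)) = Add(Add(Add(-26, 9538), -30787), 146) = Add(Add(9512, -30787), 146) = Add(-21275, 146) = -21129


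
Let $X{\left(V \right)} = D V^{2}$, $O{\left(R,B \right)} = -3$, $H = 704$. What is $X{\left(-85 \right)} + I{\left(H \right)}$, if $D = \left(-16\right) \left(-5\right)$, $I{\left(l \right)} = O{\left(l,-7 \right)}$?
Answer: $577997$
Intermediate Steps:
$I{\left(l \right)} = -3$
$D = 80$
$X{\left(V \right)} = 80 V^{2}$
$X{\left(-85 \right)} + I{\left(H \right)} = 80 \left(-85\right)^{2} - 3 = 80 \cdot 7225 - 3 = 578000 - 3 = 577997$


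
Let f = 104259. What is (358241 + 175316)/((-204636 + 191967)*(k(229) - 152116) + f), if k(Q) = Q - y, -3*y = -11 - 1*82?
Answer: 533557/1924753401 ≈ 0.00027721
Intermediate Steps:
y = 31 (y = -(-11 - 1*82)/3 = -(-11 - 82)/3 = -⅓*(-93) = 31)
k(Q) = -31 + Q (k(Q) = Q - 1*31 = Q - 31 = -31 + Q)
(358241 + 175316)/((-204636 + 191967)*(k(229) - 152116) + f) = (358241 + 175316)/((-204636 + 191967)*((-31 + 229) - 152116) + 104259) = 533557/(-12669*(198 - 152116) + 104259) = 533557/(-12669*(-151918) + 104259) = 533557/(1924649142 + 104259) = 533557/1924753401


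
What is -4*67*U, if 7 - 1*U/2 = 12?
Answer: 2680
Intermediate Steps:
U = -10 (U = 14 - 2*12 = 14 - 24 = -10)
-4*67*U = -4*67*(-10) = -268*(-10) = -1*(-2680) = 2680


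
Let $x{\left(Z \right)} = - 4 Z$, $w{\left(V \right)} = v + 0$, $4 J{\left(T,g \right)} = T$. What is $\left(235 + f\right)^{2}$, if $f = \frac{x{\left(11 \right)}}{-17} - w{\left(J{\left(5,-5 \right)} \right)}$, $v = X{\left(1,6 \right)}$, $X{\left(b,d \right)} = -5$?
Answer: $\frac{17007376}{289} \approx 58849.0$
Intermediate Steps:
$v = -5$
$J{\left(T,g \right)} = \frac{T}{4}$
$w{\left(V \right)} = -5$ ($w{\left(V \right)} = -5 + 0 = -5$)
$f = \frac{129}{17}$ ($f = \frac{\left(-4\right) 11}{-17} - -5 = \left(-44\right) \left(- \frac{1}{17}\right) + 5 = \frac{44}{17} + 5 = \frac{129}{17} \approx 7.5882$)
$\left(235 + f\right)^{2} = \left(235 + \frac{129}{17}\right)^{2} = \left(\frac{4124}{17}\right)^{2} = \frac{17007376}{289}$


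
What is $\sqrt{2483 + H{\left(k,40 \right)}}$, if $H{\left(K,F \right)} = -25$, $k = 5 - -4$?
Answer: $\sqrt{2458} \approx 49.578$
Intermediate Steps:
$k = 9$ ($k = 5 + 4 = 9$)
$\sqrt{2483 + H{\left(k,40 \right)}} = \sqrt{2483 - 25} = \sqrt{2458}$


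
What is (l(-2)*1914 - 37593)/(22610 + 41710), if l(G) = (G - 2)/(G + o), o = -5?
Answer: -17033/30016 ≈ -0.56746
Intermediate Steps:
l(G) = (-2 + G)/(-5 + G) (l(G) = (G - 2)/(G - 5) = (-2 + G)/(-5 + G))
(l(-2)*1914 - 37593)/(22610 + 41710) = (((-2 - 2)/(-5 - 2))*1914 - 37593)/(22610 + 41710) = ((-4/(-7))*1914 - 37593)/64320 = (-⅐*(-4)*1914 - 37593)*(1/64320) = ((4/7)*1914 - 37593)*(1/64320) = (7656/7 - 37593)*(1/64320) = -255495/7*1/64320 = -17033/30016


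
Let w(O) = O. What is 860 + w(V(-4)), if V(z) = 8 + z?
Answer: 864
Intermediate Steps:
860 + w(V(-4)) = 860 + (8 - 4) = 860 + 4 = 864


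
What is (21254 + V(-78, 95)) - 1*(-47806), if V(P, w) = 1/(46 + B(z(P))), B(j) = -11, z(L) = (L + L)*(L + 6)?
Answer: 2417101/35 ≈ 69060.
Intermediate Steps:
z(L) = 2*L*(6 + L) (z(L) = (2*L)*(6 + L) = 2*L*(6 + L))
V(P, w) = 1/35 (V(P, w) = 1/(46 - 11) = 1/35)
(21254 + V(-78, 95)) - 1*(-47806) = (21254 + 1/35) - 1*(-47806) = 743891/35 + 47806 = 2417101/35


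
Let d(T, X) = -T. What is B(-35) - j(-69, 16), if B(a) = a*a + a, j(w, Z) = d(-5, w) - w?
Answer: 1116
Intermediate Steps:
j(w, Z) = 5 - w (j(w, Z) = -1*(-5) - w = 5 - w)
B(a) = a + a**2 (B(a) = a**2 + a = a + a**2)
B(-35) - j(-69, 16) = -35*(1 - 35) - (5 - 1*(-69)) = -35*(-34) - (5 + 69) = 1190 - 1*74 = 1190 - 74 = 1116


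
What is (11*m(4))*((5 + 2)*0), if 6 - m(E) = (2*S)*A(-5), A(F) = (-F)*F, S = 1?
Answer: 0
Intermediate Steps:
A(F) = -F²
m(E) = 56 (m(E) = 6 - 2*1*(-1*(-5)²) = 6 - 2*(-1*25) = 6 - 2*(-25) = 6 - 1*(-50) = 6 + 50 = 56)
(11*m(4))*((5 + 2)*0) = (11*56)*((5 + 2)*0) = 616*(7*0) = 616*0 = 0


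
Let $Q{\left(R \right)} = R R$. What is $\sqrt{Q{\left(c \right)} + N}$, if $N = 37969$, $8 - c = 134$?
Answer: $11 \sqrt{445} \approx 232.05$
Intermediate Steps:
$c = -126$ ($c = 8 - 134 = -126$)
$Q{\left(R \right)} = R^{2}$
$\sqrt{Q{\left(c \right)} + N} = \sqrt{\left(-126\right)^{2} + 37969} = \sqrt{15876 + 37969} = \sqrt{53845} = 11 \sqrt{445}$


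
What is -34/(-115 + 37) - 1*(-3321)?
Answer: 129536/39 ≈ 3321.4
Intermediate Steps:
-34/(-115 + 37) - 1*(-3321) = -34/(-78) + 3321 = -1/78*(-34) + 3321 = 17/39 + 3321 = 129536/39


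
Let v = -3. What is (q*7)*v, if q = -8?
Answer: 168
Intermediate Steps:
(q*7)*v = -8*7*(-3) = -56*(-3) = 168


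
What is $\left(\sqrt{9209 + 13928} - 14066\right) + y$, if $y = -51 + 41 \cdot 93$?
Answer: $-10304 + \sqrt{23137} \approx -10152.0$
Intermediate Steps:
$y = 3762$ ($y = -51 + 3813 = 3762$)
$\left(\sqrt{9209 + 13928} - 14066\right) + y = \left(\sqrt{9209 + 13928} - 14066\right) + 3762 = \left(\sqrt{23137} - 14066\right) + 3762 = \left(-14066 + \sqrt{23137}\right) + 3762 = -10304 + \sqrt{23137}$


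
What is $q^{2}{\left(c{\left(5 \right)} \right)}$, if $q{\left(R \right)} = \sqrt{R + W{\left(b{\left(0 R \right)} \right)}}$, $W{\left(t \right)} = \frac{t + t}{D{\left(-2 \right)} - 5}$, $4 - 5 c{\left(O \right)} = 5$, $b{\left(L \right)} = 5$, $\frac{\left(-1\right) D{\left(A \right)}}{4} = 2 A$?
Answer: $\frac{39}{55} \approx 0.70909$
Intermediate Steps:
$D{\left(A \right)} = - 8 A$ ($D{\left(A \right)} = - 4 \cdot 2 A = - 8 A$)
$c{\left(O \right)} = - \frac{1}{5}$ ($c{\left(O \right)} = \frac{4}{5} - 1 = - \frac{1}{5}$)
$W{\left(t \right)} = \frac{2 t}{11}$ ($W{\left(t \right)} = \frac{t + t}{\left(-8\right) \left(-2\right) - 5} = \frac{2 t}{16 - 5} = \frac{2 t}{11}$)
$q{\left(R \right)} = \sqrt{\frac{10}{11} + R}$ ($q{\left(R \right)} = \sqrt{R + \frac{2}{11} \cdot 5} = \sqrt{R + \frac{10}{11}} = \sqrt{\frac{10}{11} + R}$)
$q^{2}{\left(c{\left(5 \right)} \right)} = \left(\frac{\sqrt{110 + 121 \left(- \frac{1}{5}\right)}}{11}\right)^{2} = \left(\frac{\sqrt{110 - \frac{121}{5}}}{11}\right)^{2} = \left(\frac{\sqrt{\frac{429}{5}}}{11}\right)^{2} = \left(\frac{\frac{1}{5} \sqrt{2145}}{11}\right)^{2} = \left(\frac{\sqrt{2145}}{55}\right)^{2} = \frac{39}{55}$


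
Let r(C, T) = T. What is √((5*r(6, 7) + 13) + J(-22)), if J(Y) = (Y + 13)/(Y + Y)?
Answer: √23331/22 ≈ 6.9429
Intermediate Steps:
J(Y) = (13 + Y)/(2*Y) (J(Y) = (13 + Y)/((2*Y)) = (13 + Y)*(1/(2*Y)) = (13 + Y)/(2*Y))
√((5*r(6, 7) + 13) + J(-22)) = √((5*7 + 13) + (½)*(13 - 22)/(-22)) = √((35 + 13) + (½)*(-1/22)*(-9)) = √(48 + 9/44) = √(2121/44) = √23331/22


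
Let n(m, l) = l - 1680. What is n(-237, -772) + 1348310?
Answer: 1345858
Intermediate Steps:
n(m, l) = -1680 + l
n(-237, -772) + 1348310 = (-1680 - 772) + 1348310 = -2452 + 1348310 = 1345858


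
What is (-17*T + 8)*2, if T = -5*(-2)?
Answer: -324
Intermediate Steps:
T = 10
(-17*T + 8)*2 = (-17*10 + 8)*2 = (-170 + 8)*2 = -162*2 = -324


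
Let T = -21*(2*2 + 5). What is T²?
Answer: 35721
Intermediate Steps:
T = -189 (T = -21*(4 + 5) = -21*9 = -189)
T² = (-189)² = 35721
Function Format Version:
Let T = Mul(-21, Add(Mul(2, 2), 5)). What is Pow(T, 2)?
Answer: 35721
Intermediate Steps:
T = -189 (T = Mul(-21, Add(4, 5)) = Mul(-21, 9) = -189)
Pow(T, 2) = Pow(-189, 2) = 35721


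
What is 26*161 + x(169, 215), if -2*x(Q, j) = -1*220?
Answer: 4296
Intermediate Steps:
x(Q, j) = 110 (x(Q, j) = -(-1)*220/2 = -½*(-220) = 110)
26*161 + x(169, 215) = 26*161 + 110 = 4186 + 110 = 4296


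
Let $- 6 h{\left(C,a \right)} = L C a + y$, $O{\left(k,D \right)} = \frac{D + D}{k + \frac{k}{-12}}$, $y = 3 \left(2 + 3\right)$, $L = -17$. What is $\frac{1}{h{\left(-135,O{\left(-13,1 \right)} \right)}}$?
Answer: $\frac{286}{17645} \approx 0.016209$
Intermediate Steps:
$y = 15$ ($y = 3 \cdot 5 = 15$)
$O{\left(k,D \right)} = \frac{24 D}{11 k}$ ($O{\left(k,D \right)} = \frac{2 D}{k + k \left(- \frac{1}{12}\right)} = \frac{2 D}{k - \frac{k}{12}} = \frac{2 D}{\frac{11}{12} k} = 2 D \frac{12}{11 k} = \frac{24 D}{11 k}$)
$h{\left(C,a \right)} = - \frac{5}{2} + \frac{17 C a}{6}$ ($h{\left(C,a \right)} = - \frac{- 17 C a + 15}{6} = - \frac{15 - 17 C a}{6} = - \frac{5}{2} + \frac{17 C a}{6}$)
$\frac{1}{h{\left(-135,O{\left(-13,1 \right)} \right)}} = \frac{1}{- \frac{5}{2} + \frac{17}{6} \left(-135\right) \frac{24}{11} \cdot 1 \frac{1}{-13}} = \frac{1}{- \frac{5}{2} + \frac{17}{6} \left(-135\right) \frac{24}{11} \cdot 1 \left(- \frac{1}{13}\right)} = \frac{1}{- \frac{5}{2} + \frac{17}{6} \left(-135\right) \left(- \frac{24}{143}\right)} = \frac{1}{- \frac{5}{2} + \frac{9180}{143}} = \frac{1}{\frac{17645}{286}} = \frac{286}{17645}$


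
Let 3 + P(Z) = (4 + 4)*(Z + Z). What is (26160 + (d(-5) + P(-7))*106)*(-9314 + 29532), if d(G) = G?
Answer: 271729920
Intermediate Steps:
P(Z) = -3 + 16*Z (P(Z) = -3 + (4 + 4)*(Z + Z) = -3 + 8*(2*Z) = -3 + 16*Z)
(26160 + (d(-5) + P(-7))*106)*(-9314 + 29532) = (26160 + (-5 + (-3 + 16*(-7)))*106)*(-9314 + 29532) = (26160 + (-5 + (-3 - 112))*106)*20218 = (26160 + (-5 - 115)*106)*20218 = (26160 - 120*106)*20218 = (26160 - 12720)*20218 = 13440*20218 = 271729920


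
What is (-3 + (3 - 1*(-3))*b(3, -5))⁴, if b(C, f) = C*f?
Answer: 74805201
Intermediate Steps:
(-3 + (3 - 1*(-3))*b(3, -5))⁴ = (-3 + (3 - 1*(-3))*(3*(-5)))⁴ = (-3 + (3 + 3)*(-15))⁴ = (-3 + 6*(-15))⁴ = (-3 - 90)⁴ = (-93)⁴ = 74805201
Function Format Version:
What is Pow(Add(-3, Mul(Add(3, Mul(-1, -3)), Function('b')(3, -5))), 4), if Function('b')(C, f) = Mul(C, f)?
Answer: 74805201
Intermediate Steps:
Pow(Add(-3, Mul(Add(3, Mul(-1, -3)), Function('b')(3, -5))), 4) = Pow(Add(-3, Mul(Add(3, Mul(-1, -3)), Mul(3, -5))), 4) = Pow(Add(-3, Mul(Add(3, 3), -15)), 4) = Pow(Add(-3, Mul(6, -15)), 4) = Pow(Add(-3, -90), 4) = Pow(-93, 4) = 74805201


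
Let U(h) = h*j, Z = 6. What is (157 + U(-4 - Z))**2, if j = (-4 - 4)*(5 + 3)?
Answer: 635209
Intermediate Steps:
j = -64 (j = -8*8 = -64)
U(h) = -64*h (U(h) = h*(-64) = -64*h)
(157 + U(-4 - Z))**2 = (157 - 64*(-4 - 1*6))**2 = (157 - 64*(-4 - 6))**2 = (157 - 64*(-10))**2 = (157 + 640)**2 = 797**2 = 635209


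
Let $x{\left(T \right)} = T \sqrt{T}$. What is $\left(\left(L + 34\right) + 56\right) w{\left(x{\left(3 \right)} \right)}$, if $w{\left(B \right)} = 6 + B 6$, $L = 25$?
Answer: $690 + 2070 \sqrt{3} \approx 4275.3$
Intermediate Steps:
$x{\left(T \right)} = T^{\frac{3}{2}}$
$w{\left(B \right)} = 6 + 6 B$
$\left(\left(L + 34\right) + 56\right) w{\left(x{\left(3 \right)} \right)} = \left(\left(25 + 34\right) + 56\right) \left(6 + 6 \cdot 3^{\frac{3}{2}}\right) = \left(59 + 56\right) \left(6 + 6 \cdot 3 \sqrt{3}\right) = 115 \left(6 + 18 \sqrt{3}\right) = 690 + 2070 \sqrt{3}$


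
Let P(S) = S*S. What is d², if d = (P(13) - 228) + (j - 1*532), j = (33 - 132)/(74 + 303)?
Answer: 49687084836/142129 ≈ 3.4959e+5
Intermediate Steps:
j = -99/377 ≈ -0.26260
P(S) = S²
d = -222906/377 (d = (13² - 228) + (-99/377 - 1*532) = (169 - 228) + (-99/377 - 532) = -59 - 200663/377 = -222906/377 ≈ -591.26)
d² = (-222906/377)² = 49687084836/142129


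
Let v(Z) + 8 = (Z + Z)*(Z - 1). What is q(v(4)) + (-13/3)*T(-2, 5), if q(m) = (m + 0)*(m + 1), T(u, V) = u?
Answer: 842/3 ≈ 280.67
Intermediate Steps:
v(Z) = -8 + 2*Z*(-1 + Z) (v(Z) = -8 + (Z + Z)*(Z - 1) = -8 + (2*Z)*(-1 + Z) = -8 + 2*Z*(-1 + Z))
q(m) = m*(1 + m)
q(v(4)) + (-13/3)*T(-2, 5) = (-8 - 2*4 + 2*4²)*(1 + (-8 - 2*4 + 2*4²)) - 13/3*(-2) = (-8 - 8 + 2*16)*(1 + (-8 - 8 + 2*16)) - 13*⅓*(-2) = (-8 - 8 + 32)*(1 + (-8 - 8 + 32)) - 13/3*(-2) = 16*(1 + 16) + 26/3 = 16*17 + 26/3 = 272 + 26/3 = 842/3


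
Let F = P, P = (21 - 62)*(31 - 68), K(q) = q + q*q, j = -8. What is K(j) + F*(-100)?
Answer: -151644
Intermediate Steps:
K(q) = q + q²
P = 1517 (P = -41*(-37) = 1517)
F = 1517
K(j) + F*(-100) = -8*(1 - 8) + 1517*(-100) = -8*(-7) - 151700 = 56 - 151700 = -151644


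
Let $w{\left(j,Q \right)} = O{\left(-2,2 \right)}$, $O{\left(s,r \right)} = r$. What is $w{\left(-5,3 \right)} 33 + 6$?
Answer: $72$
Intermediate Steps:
$w{\left(j,Q \right)} = 2$
$w{\left(-5,3 \right)} 33 + 6 = 2 \cdot 33 + 6 = 66 + 6 = 72$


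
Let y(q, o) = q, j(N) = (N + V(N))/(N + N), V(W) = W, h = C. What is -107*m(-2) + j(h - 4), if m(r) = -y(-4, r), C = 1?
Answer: -427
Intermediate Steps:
h = 1
j(N) = 1 (j(N) = (N + N)/(N + N) = (2*N)/((2*N)) = (2*N)*(1/(2*N)) = 1)
m(r) = 4 (m(r) = -1*(-4) = 4)
-107*m(-2) + j(h - 4) = -107*4 + 1 = -428 + 1 = -427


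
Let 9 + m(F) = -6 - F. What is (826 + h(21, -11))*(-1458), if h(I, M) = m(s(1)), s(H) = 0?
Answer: -1182438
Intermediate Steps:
m(F) = -15 - F (m(F) = -9 + (-6 - F) = -15 - F)
h(I, M) = -15 (h(I, M) = -15 - 1*0 = -15 + 0 = -15)
(826 + h(21, -11))*(-1458) = (826 - 15)*(-1458) = 811*(-1458) = -1182438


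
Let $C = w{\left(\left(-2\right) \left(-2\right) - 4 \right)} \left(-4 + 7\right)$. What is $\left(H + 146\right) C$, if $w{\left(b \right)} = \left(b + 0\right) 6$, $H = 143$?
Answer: $0$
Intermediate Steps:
$w{\left(b \right)} = 6 b$ ($w{\left(b \right)} = b 6 = 6 b$)
$C = 0$ ($C = 6 \left(\left(-2\right) \left(-2\right) - 4\right) \left(-4 + 7\right) = 6 \left(4 - 4\right) 3 = 6 \cdot 0 \cdot 3 = 0 \cdot 3 = 0$)
$\left(H + 146\right) C = \left(143 + 146\right) 0 = 289 \cdot 0 = 0$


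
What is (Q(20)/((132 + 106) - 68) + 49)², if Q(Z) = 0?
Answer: 2401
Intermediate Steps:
(Q(20)/((132 + 106) - 68) + 49)² = (0/((132 + 106) - 68) + 49)² = (0/(238 - 68) + 49)² = (0/170 + 49)² = (0*(1/170) + 49)² = (0 + 49)² = 49² = 2401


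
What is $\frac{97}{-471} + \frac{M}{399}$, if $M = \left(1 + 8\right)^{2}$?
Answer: $- \frac{184}{62643} \approx -0.0029373$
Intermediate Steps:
$M = 81$ ($M = 9^{2} = 81$)
$\frac{97}{-471} + \frac{M}{399} = \frac{97}{-471} + \frac{81}{399} = 97 \left(- \frac{1}{471}\right) + 81 \cdot \frac{1}{399} = - \frac{97}{471} + \frac{27}{133} = - \frac{184}{62643}$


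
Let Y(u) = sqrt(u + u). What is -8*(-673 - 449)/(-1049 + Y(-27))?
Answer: -9415824/1100455 - 26928*I*sqrt(6)/1100455 ≈ -8.5563 - 0.059939*I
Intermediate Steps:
Y(u) = sqrt(2)*sqrt(u) (Y(u) = sqrt(2*u) = sqrt(2)*sqrt(u))
-8*(-673 - 449)/(-1049 + Y(-27)) = -8*(-673 - 449)/(-1049 + sqrt(2)*sqrt(-27)) = -(-8976)/(-1049 + sqrt(2)*(3*I*sqrt(3))) = -(-8976)/(-1049 + 3*I*sqrt(6)) = 8976/(-1049 + 3*I*sqrt(6))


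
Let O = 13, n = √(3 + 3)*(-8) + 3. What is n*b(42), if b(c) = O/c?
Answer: 13/14 - 52*√6/21 ≈ -5.1368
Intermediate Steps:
n = 3 - 8*√6 (n = √6*(-8) + 3 = -8*√6 + 3 = 3 - 8*√6 ≈ -16.596)
b(c) = 13/c
n*b(42) = (3 - 8*√6)*(13/42) = 13/14 - 52*√6/21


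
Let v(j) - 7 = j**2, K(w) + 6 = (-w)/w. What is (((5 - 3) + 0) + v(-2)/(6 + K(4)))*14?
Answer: -126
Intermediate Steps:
K(w) = -7 (K(w) = -6 + (-w)/w = -6 - 1 = -7)
v(j) = 7 + j**2
(((5 - 3) + 0) + v(-2)/(6 + K(4)))*14 = (((5 - 3) + 0) + (7 + (-2)**2)/(6 - 7))*14 = ((2 + 0) + (7 + 4)/(-1))*14 = (2 - 1*11)*14 = (2 - 11)*14 = -9*14 = -126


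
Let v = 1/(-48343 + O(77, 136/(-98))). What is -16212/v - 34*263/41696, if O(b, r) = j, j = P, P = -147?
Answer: 16389027253769/20848 ≈ 7.8612e+8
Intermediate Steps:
j = -147
O(b, r) = -147
v = -1/48490 (v = 1/(-48343 - 147) = 1/(-48490) = -1/48490 ≈ -2.0623e-5)
-16212/v - 34*263/41696 = -16212/(-1/48490) - 34*263/41696 = -16212*(-48490) - 8942*1/41696 = 786119880 - 4471/20848 = 16389027253769/20848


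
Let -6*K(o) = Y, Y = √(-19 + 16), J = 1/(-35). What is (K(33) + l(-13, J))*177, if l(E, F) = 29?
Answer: 5133 - 59*I*√3/2 ≈ 5133.0 - 51.096*I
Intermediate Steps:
J = -1/35 ≈ -0.028571
Y = I*√3 (Y = √(-3) = I*√3 ≈ 1.732*I)
K(o) = -I*√3/6
(K(33) + l(-13, J))*177 = (-I*√3/6 + 29)*177 = (29 - I*√3/6)*177 = 5133 - 59*I*√3/2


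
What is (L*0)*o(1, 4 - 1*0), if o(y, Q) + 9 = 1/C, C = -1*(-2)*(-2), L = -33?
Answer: 0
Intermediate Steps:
C = -4 (C = 2*(-2) = -4)
o(y, Q) = -37/4 (o(y, Q) = -9 + 1/(-4) = -9 - 1/4 = -37/4)
(L*0)*o(1, 4 - 1*0) = -33*0*(-37/4) = 0*(-37/4) = 0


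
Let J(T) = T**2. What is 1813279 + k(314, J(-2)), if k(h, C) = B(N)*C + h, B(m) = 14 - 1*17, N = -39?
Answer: 1813581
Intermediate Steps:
B(m) = -3 (B(m) = 14 - 17 = -3)
k(h, C) = h - 3*C (k(h, C) = -3*C + h = h - 3*C)
1813279 + k(314, J(-2)) = 1813279 + (314 - 3*(-2)**2) = 1813279 + (314 - 3*4) = 1813279 + (314 - 12) = 1813279 + 302 = 1813581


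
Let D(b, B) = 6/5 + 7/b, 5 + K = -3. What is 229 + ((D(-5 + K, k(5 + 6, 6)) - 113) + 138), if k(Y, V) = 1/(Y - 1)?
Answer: 16553/65 ≈ 254.66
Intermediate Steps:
K = -8 (K = -5 - 3 = -8)
k(Y, V) = 1/(-1 + Y)
D(b, B) = 6/5 + 7/b (D(b, B) = 6*(1/5) + 7/b = 6/5 + 7/b)
229 + ((D(-5 + K, k(5 + 6, 6)) - 113) + 138) = 229 + (((6/5 + 7/(-5 - 8)) - 113) + 138) = 229 + (((6/5 + 7/(-13)) - 113) + 138) = 229 + (((6/5 + 7*(-1/13)) - 113) + 138) = 229 + (((6/5 - 7/13) - 113) + 138) = 229 + ((43/65 - 113) + 138) = 229 + (-7302/65 + 138) = 229 + 1668/65 = 16553/65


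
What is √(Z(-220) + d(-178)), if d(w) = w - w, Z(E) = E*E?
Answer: 220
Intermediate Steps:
Z(E) = E²
d(w) = 0
√(Z(-220) + d(-178)) = √((-220)² + 0) = √(48400 + 0) = √48400 = 220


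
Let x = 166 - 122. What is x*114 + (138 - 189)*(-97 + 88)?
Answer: 5475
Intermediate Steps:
x = 44
x*114 + (138 - 189)*(-97 + 88) = 44*114 + (138 - 189)*(-97 + 88) = 5016 - 51*(-9) = 5016 + 459 = 5475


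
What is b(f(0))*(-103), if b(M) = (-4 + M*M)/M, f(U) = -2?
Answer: 0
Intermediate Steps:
b(M) = (-4 + M²)/M
b(f(0))*(-103) = (-2 - 4/(-2))*(-103) = (-2 - 4*(-½))*(-103) = (-2 + 2)*(-103) = 0*(-103) = 0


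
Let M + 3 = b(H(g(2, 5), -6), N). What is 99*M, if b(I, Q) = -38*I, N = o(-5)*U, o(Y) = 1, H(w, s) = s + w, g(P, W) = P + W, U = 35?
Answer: -4059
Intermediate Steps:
N = 35 (N = 1*35 = 35)
M = -41 (M = -3 - 38*(-6 + (2 + 5)) = -3 - 38*(-6 + 7) = -3 - 38*1 = -3 - 38 = -41)
99*M = 99*(-41) = -4059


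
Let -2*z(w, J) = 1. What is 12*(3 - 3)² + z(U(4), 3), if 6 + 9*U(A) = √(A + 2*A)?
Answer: -½ ≈ -0.50000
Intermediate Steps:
U(A) = -⅔ + √3*√A/9 (U(A) = -⅔ + √(A + 2*A)/9 = -⅔ + √(3*A)/9 = -⅔ + (√3*√A)/9 = -⅔ + √3*√A/9)
z(w, J) = -½ (z(w, J) = -½*1 = -½)
12*(3 - 3)² + z(U(4), 3) = 12*(3 - 3)² - ½ = 12*0² - ½ = 12*0 - ½ = 0 - ½ = -½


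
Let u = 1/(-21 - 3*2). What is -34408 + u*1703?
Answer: -930719/27 ≈ -34471.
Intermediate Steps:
u = -1/27 (u = 1/(-21 - 6) = 1/(-27) = -1/27 ≈ -0.037037)
-34408 + u*1703 = -34408 - 1/27*1703 = -34408 - 1703/27 = -930719/27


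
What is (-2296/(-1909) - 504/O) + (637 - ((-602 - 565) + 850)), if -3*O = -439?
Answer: 797622190/838051 ≈ 951.76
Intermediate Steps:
O = 439/3 (O = -1/3*(-439) = 439/3 ≈ 146.33)
(-2296/(-1909) - 504/O) + (637 - ((-602 - 565) + 850)) = (-2296/(-1909) - 504/439/3) + (637 - ((-602 - 565) + 850)) = (-2296*(-1/1909) - 504*3/439) + (637 - (-1167 + 850)) = (2296/1909 - 1512/439) + (637 - 1*(-317)) = -1878464/838051 + (637 + 317) = -1878464/838051 + 954 = 797622190/838051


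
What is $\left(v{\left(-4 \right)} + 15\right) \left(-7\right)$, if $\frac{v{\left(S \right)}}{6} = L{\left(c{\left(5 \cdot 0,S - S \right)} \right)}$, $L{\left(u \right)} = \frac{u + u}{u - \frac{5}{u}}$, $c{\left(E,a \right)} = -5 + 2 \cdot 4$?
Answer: $-294$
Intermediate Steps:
$c{\left(E,a \right)} = 3$ ($c{\left(E,a \right)} = -5 + 8 = 3$)
$L{\left(u \right)} = \frac{2 u}{u - \frac{5}{u}}$
$v{\left(S \right)} = 27$ ($v{\left(S \right)} = 6 \frac{2 \cdot 3^{2}}{-5 + 3^{2}} = 6 \cdot 2 \cdot 9 \frac{1}{-5 + 9} = 6 \cdot 2 \cdot 9 \cdot \frac{1}{4} = 6 \cdot \frac{9}{2} = 27$)
$\left(v{\left(-4 \right)} + 15\right) \left(-7\right) = \left(27 + 15\right) \left(-7\right) = 42 \left(-7\right) = -294$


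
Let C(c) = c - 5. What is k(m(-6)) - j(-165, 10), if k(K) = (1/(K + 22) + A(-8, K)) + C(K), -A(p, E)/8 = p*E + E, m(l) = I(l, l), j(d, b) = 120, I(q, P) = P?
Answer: -7471/16 ≈ -466.94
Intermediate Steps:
C(c) = -5 + c
m(l) = l
A(p, E) = -8*E - 8*E*p (A(p, E) = -8*(p*E + E) = -8*(E*p + E) = -8*(E + E*p) = -8*E - 8*E*p)
k(K) = -5 + 1/(22 + K) + 57*K (k(K) = (1/(K + 22) - 8*K*(1 - 8)) + (-5 + K) = (1/(22 + K) - 8*K*(-7)) + (-5 + K) = (1/(22 + K) + 56*K) + (-5 + K) = -5 + 1/(22 + K) + 57*K)
k(m(-6)) - j(-165, 10) = (-109 + 57*(-6)² + 1249*(-6))/(22 - 6) - 1*120 = (-109 + 57*36 - 7494)/16 - 120 = (-109 + 2052 - 7494)/16 - 120 = (1/16)*(-5551) - 120 = -5551/16 - 120 = -7471/16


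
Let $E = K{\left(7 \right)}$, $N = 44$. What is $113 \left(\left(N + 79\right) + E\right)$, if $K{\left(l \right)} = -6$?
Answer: $13221$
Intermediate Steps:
$E = -6$
$113 \left(\left(N + 79\right) + E\right) = 113 \left(\left(44 + 79\right) - 6\right) = 113 \left(123 - 6\right) = 113 \cdot 117 = 13221$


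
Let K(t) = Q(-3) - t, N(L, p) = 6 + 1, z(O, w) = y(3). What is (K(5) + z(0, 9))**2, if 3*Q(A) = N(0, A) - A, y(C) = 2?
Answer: 1/9 ≈ 0.11111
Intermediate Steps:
z(O, w) = 2
N(L, p) = 7
Q(A) = 7/3 - A/3 (Q(A) = (7 - A)/3 = 7/3 - A/3)
K(t) = 10/3 - t (K(t) = (7/3 - 1/3*(-3)) - t = (7/3 + 1) - t = 10/3 - t)
(K(5) + z(0, 9))**2 = ((10/3 - 1*5) + 2)**2 = ((10/3 - 5) + 2)**2 = (-5/3 + 2)**2 = (1/3)**2 = 1/9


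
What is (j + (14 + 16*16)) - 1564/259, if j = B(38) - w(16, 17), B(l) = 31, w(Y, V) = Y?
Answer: 72251/259 ≈ 278.96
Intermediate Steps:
j = 15 (j = 31 - 1*16 = 31 - 16 = 15)
(j + (14 + 16*16)) - 1564/259 = (15 + (14 + 16*16)) - 1564/259 = (15 + (14 + 256)) - 1564*1/259 = (15 + 270) - 1564/259 = 285 - 1564/259 = 72251/259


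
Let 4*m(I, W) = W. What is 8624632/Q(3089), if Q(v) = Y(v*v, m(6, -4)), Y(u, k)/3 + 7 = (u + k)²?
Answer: 8624632/273144711859179 ≈ 3.1575e-8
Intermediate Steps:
m(I, W) = W/4
Y(u, k) = -21 + 3*(k + u)² (Y(u, k) = -21 + 3*(u + k)² = -21 + 3*(k + u)²)
Q(v) = -21 + 3*(-1 + v²)² (Q(v) = -21 + 3*((¼)*(-4) + v*v)² = -21 + 3*(-1 + v²)²)
8624632/Q(3089) = 8624632/(-21 + 3*(-1 + 3089²)²) = 8624632/(-21 + 3*(-1 + 9541921)²) = 8624632/(-21 + 3*9541920²) = 8624632/(-21 + 3*91048237286400) = 8624632/(-21 + 273144711859200) = 8624632/273144711859179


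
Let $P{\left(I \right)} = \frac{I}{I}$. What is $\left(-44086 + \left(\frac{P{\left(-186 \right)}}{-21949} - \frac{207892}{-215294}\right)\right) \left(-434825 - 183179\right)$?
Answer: $\frac{64372316787330170604}{2362744003} \approx 2.7245 \cdot 10^{10}$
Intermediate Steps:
$P{\left(I \right)} = 1$
$\left(-44086 + \left(\frac{P{\left(-186 \right)}}{-21949} - \frac{207892}{-215294}\right)\right) \left(-434825 - 183179\right) = \left(-44086 + \left(1 \frac{1}{-21949} - \frac{207892}{-215294}\right)\right) \left(-434825 - 183179\right) = \left(-44086 + \left(1 \left(- \frac{1}{21949}\right) - - \frac{103946}{107647}\right)\right) \left(-618004\right) = \left(-44086 + \left(- \frac{1}{21949} + \frac{103946}{107647}\right)\right) \left(-618004\right) = \left(-44086 + \frac{2281403107}{2362744003}\right) \left(-618004\right) = \left(- \frac{104161650713151}{2362744003}\right) \left(-618004\right) = \frac{64372316787330170604}{2362744003}$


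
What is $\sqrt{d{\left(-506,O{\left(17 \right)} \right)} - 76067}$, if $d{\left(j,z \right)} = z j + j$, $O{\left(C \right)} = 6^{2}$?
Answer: $i \sqrt{94789} \approx 307.88 i$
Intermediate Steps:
$O{\left(C \right)} = 36$
$d{\left(j,z \right)} = j + j z$ ($d{\left(j,z \right)} = j z + j = j + j z$)
$\sqrt{d{\left(-506,O{\left(17 \right)} \right)} - 76067} = \sqrt{- 506 \left(1 + 36\right) - 76067} = \sqrt{\left(-506\right) 37 - 76067} = \sqrt{-18722 - 76067} = \sqrt{-94789} = i \sqrt{94789}$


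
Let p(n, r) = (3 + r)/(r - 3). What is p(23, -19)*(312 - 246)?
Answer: 48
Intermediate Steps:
p(n, r) = (3 + r)/(-3 + r)
p(23, -19)*(312 - 246) = ((3 - 19)/(-3 - 19))*(312 - 246) = (-16/(-22))*66 = -1/22*(-16)*66 = (8/11)*66 = 48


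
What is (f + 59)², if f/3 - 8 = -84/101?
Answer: 66113161/10201 ≈ 6481.0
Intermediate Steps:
f = 2172/101 (f = 24 + 3*(-84/101) = 24 - 252/101 = 2172/101 ≈ 21.505)
(f + 59)² = (2172/101 + 59)² = (8131/101)² = 66113161/10201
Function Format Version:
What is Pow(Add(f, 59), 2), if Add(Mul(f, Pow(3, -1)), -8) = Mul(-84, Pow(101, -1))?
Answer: Rational(66113161, 10201) ≈ 6481.0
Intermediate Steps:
f = Rational(2172, 101) (f = Add(24, Mul(3, Mul(-84, Pow(101, -1)))) = Add(24, Mul(3, Mul(-84, Rational(1, 101)))) = Add(24, Mul(3, Rational(-84, 101))) = Add(24, Rational(-252, 101)) = Rational(2172, 101) ≈ 21.505)
Pow(Add(f, 59), 2) = Pow(Add(Rational(2172, 101), 59), 2) = Pow(Rational(8131, 101), 2) = Rational(66113161, 10201)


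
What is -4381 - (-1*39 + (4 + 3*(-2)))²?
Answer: -6062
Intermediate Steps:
-4381 - (-1*39 + (4 + 3*(-2)))² = -4381 - (-39 + (4 - 6))² = -4381 - (-39 - 2)² = -4381 - 1*(-41)² = -4381 - 1*1681 = -4381 - 1681 = -6062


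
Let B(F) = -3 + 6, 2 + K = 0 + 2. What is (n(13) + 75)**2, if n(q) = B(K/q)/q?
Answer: 956484/169 ≈ 5659.7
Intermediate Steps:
K = 0 (K = -2 + (0 + 2) = -2 + 2 = 0)
B(F) = 3
n(q) = 3/q
(n(13) + 75)**2 = (3/13 + 75)**2 = (978/13)**2 = 956484/169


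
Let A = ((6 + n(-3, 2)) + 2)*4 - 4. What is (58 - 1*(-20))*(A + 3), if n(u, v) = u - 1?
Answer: 1170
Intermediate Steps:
n(u, v) = -1 + u
A = 12 (A = ((6 + (-1 - 3)) + 2)*4 - 4 = ((6 - 4) + 2)*4 - 4 = (2 + 2)*4 - 4 = 4*4 - 4 = 16 - 4 = 12)
(58 - 1*(-20))*(A + 3) = (58 - 1*(-20))*(12 + 3) = (58 + 20)*15 = 78*15 = 1170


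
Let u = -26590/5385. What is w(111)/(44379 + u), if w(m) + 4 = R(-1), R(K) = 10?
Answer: 6462/47790865 ≈ 0.00013521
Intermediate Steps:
u = -5318/1077 (u = -26590*1/5385 = -5318/1077 ≈ -4.9378)
w(m) = 6 (w(m) = -4 + 10 = 6)
w(111)/(44379 + u) = 6/(44379 - 5318/1077) = 6/(47790865/1077) = 6*(1077/47790865) = 6462/47790865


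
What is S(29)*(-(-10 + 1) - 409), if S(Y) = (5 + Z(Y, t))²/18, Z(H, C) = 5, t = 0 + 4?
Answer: -20000/9 ≈ -2222.2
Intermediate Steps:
t = 4
S(Y) = 50/9 (S(Y) = (5 + 5)²/18 = 10²*(1/18) = 100*(1/18) = 50/9)
S(29)*(-(-10 + 1) - 409) = 50*(-(-10 + 1) - 409)/9 = 50*(-1*(-9) - 409)/9 = 50*(9 - 409)/9 = (50/9)*(-400) = -20000/9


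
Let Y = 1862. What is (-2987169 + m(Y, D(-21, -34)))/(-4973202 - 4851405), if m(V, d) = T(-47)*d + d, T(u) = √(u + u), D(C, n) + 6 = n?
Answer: 2987209/9824607 + 40*I*√94/9824607 ≈ 0.30405 + 3.9474e-5*I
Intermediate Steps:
D(C, n) = -6 + n
T(u) = √2*√u (T(u) = √(2*u) = √2*√u)
m(V, d) = d + I*d*√94 (m(V, d) = (√2*√(-47))*d + d = (√2*(I*√47))*d + d = (I*√94)*d + d = I*d*√94 + d = d + I*d*√94)
(-2987169 + m(Y, D(-21, -34)))/(-4973202 - 4851405) = (-2987169 + (-6 - 34)*(1 + I*√94))/(-4973202 - 4851405) = (-2987169 - 40*(1 + I*√94))/(-9824607) = (-2987169 + (-40 - 40*I*√94))*(-1/9824607) = (-2987209 - 40*I*√94)*(-1/9824607) = 2987209/9824607 + 40*I*√94/9824607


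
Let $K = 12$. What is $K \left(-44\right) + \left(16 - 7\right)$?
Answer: $-519$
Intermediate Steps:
$K \left(-44\right) + \left(16 - 7\right) = 12 \left(-44\right) + \left(16 - 7\right) = -528 + 9 = -519$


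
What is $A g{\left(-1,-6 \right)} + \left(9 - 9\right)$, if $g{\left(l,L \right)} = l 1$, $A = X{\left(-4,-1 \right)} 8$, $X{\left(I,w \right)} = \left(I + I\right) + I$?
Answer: $96$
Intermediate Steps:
$X{\left(I,w \right)} = 3 I$ ($X{\left(I,w \right)} = 2 I + I = 3 I$)
$A = -96$ ($A = 3 \left(-4\right) 8 = \left(-12\right) 8 = -96$)
$g{\left(l,L \right)} = l$
$A g{\left(-1,-6 \right)} + \left(9 - 9\right) = \left(-96\right) \left(-1\right) + \left(9 - 9\right) = 96 + \left(9 - 9\right) = 96 + 0 = 96$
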